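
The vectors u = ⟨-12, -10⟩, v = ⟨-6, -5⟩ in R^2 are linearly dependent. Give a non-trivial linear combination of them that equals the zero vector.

Solve the homogeneous system with u, v as columns by row-reducing the coefficient matrix.
A generator of the null space is (1, -2).

u - 2v = 0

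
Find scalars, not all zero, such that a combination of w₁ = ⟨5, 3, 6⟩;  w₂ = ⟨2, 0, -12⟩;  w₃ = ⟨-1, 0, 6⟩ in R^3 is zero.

Solve the homogeneous system with w₁, w₂, w₃ as columns by row-reducing the coefficient matrix.
The free variable yields coefficients (0, 1, 2) (any nonzero multiple also works).

w₂ + 2w₃ = 0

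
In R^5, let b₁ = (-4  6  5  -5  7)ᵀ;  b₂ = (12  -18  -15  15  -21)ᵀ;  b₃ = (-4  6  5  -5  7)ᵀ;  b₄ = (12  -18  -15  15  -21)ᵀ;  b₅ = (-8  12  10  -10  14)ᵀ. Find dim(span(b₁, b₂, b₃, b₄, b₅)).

Apply Gaussian elimination to the matrix whose rows are b₁, b₂, b₃, b₄, b₅.
There is 1 pivot column, so rank = 1.

dim = 1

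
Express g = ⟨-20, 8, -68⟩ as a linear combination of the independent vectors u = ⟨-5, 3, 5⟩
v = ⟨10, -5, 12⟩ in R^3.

g = -4u - 4v

Since u, v are independent, the coefficients expressing g are uniquely determined by a linear system.
Row-reducing the augmented matrix gives the unique coefficients (c₁, c₂) = (-4, -4).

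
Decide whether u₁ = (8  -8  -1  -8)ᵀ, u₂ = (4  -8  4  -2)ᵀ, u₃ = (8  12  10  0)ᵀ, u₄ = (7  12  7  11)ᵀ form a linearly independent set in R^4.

Form the 4×4 matrix with these as columns; its determinant is -12632.
A nonzero determinant means the columns are linearly independent.

linearly independent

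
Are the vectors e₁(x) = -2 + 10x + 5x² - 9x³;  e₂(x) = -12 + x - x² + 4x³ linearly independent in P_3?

linearly independent

Take coordinates with respect to the standard basis {1, x, …, x³}.
Place the vectors as rows of a 2×4 matrix and reduce to echelon form.
The reduction yields 2 nonzero rows, so the rank is 2.
Since rank = 2 (the number of vectors), the set is linearly independent.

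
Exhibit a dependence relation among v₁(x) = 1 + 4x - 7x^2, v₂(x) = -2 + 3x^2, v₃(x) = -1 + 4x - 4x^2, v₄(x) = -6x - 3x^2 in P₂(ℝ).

v₁ + v₂ - v₃ = 0

Write each element as a vector in ℝ³ using {1, x, x^2}.
Set up α₁v₁ + … + α₄v₄ = 0 and solve the homogeneous system.
A generator of the null space is (1, 1, -1, 0).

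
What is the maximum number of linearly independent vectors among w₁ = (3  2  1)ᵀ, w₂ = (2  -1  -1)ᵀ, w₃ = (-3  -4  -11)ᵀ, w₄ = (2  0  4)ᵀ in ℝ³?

3

Apply Gaussian elimination to the matrix whose rows are w₁, w₂, w₃, w₄.
Reduction leaves 3 leading entries, giving rank 3.
(With 4 elements in a 3-dimensional space the rank is at most 3.)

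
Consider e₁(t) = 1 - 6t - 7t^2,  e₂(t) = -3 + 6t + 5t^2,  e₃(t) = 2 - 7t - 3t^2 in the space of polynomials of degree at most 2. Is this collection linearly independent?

Write each element as a coordinate vector in ℝ³ using {1, t, t^2}.
The matrix [e₁|e₂|e₃] has determinant -52.
A nonzero determinant means the columns are linearly independent.

linearly independent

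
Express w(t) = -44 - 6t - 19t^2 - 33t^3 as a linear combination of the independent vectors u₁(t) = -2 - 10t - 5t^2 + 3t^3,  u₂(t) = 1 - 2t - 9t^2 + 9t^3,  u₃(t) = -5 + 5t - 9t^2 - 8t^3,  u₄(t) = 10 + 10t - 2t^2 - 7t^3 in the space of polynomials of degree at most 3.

w = u₁ - 2u₂ + 4u₃ - 2u₄

Identify each element with its coordinate vector in ℝ⁴ via {1, t, …, t^3}.
Write w = α₁u₁ + … + α₄u₄ and equate components.
The system has the unique solution (α₁, …, α₄) = (1, -2, 4, -2).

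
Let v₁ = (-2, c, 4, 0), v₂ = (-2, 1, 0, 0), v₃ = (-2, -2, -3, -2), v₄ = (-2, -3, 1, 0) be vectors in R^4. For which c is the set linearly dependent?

c = -15

The set is linearly dependent precisely when det[v₁; v₂; v₃; v₄] = 0.
The determinant works out to 4*c + 60.
This vanishes exactly when c = -15.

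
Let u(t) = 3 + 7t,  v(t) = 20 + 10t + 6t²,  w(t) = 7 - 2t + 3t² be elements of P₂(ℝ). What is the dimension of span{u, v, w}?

dim = 2

Pass to coordinate vectors with respect to the basis {1, t, t²}.
Form the matrix with u, v, w as columns and reduce.
There are 2 pivot columns, so rank = 2.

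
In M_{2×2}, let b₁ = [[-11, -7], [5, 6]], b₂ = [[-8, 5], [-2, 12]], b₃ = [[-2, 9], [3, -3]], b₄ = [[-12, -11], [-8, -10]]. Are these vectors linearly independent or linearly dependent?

linearly independent

Write each element as a coordinate vector in ℝ⁴ using {E₁₁, E₁₂, E₂₁, E₂₂}.
The matrix [b₁|b₂|b₃|b₄] has determinant 32360.
A nonzero determinant means the columns are linearly independent.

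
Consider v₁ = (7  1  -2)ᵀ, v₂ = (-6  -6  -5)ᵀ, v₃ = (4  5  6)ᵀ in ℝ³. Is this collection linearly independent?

linearly independent

Form the 3×3 matrix with these as columns; its determinant is -49.
A nonzero determinant means the columns are linearly independent.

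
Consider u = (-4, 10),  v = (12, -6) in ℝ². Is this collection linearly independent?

Row-reduce the matrix whose columns are u, v.
The reduction yields 2 nonzero rows, so the rank is 2.
Since rank = 2 (the number of vectors), the set is linearly independent.

linearly independent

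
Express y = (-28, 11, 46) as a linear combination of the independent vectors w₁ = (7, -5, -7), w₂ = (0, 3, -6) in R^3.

y = -4w₁ - 3w₂

Write y = a₁w₁ + a₂w₂ and equate components.
Back-substitution yields (a₁, a₂) = (-4, -3).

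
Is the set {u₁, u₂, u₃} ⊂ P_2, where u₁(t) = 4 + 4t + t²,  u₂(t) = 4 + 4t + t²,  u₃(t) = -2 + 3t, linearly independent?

linearly dependent

Write each element as a coordinate vector in ℝ³ using {1, t, t²}.
Two of the vectors are equal, giving an immediate dependence.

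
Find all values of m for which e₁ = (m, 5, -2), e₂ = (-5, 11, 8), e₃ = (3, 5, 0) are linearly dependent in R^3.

m = 59/10

Dependence holds iff the 3×3 matrix [e₁ e₂ e₃] is singular.
The determinant works out to 236 - 40*m.
This vanishes exactly when m = 59/10.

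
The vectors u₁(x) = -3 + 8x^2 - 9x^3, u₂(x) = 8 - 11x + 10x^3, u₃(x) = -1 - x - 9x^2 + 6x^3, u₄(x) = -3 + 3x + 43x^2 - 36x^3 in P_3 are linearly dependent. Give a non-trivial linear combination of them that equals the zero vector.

2u₁ - 3u₃ - u₄ = 0

Write each element as a vector in ℝ⁴ using {1, x, …, x^3}.
Row-reduce the matrix with u₁, u₂, u₃, u₄ as columns; the null space gives the coefficients.
A generator of the null space is (2, 0, -3, -1).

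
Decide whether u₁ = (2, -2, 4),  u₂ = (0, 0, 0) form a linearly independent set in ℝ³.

One of the vectors is the zero vector, so the set is linearly dependent.

linearly dependent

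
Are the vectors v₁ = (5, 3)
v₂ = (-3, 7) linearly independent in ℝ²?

The matrix [v₁|v₂] has determinant 44.
A nonzero determinant means the columns are linearly independent.

linearly independent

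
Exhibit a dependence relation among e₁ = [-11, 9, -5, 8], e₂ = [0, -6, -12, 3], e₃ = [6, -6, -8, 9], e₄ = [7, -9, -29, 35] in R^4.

Solve the homogeneous system with e₁, e₂, e₃, e₄ as columns by row-reducing the coefficient matrix.
A generator of the null space is (1, 0, 3, -1).

e₁ + 3e₃ - e₄ = 0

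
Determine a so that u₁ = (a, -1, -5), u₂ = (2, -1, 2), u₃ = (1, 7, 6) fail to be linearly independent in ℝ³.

The set is linearly dependent precisely when det[u₁; u₂; u₃] = 0.
The determinant works out to -20*a - 65.
Solving -20*a - 65 = 0 yields a = -13/4.

a = -13/4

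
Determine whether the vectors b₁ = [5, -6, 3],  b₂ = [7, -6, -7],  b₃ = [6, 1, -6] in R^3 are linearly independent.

The matrix [b₁|b₂|b₃] has determinant 344.
A nonzero determinant means the columns are linearly independent.

linearly independent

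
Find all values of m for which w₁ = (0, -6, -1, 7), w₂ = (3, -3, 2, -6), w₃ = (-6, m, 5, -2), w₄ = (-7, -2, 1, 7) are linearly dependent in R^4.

m = -9/2

Dependence holds iff the 4×4 matrix [w₁ w₂ w₃ w₄] is singular.
Expanding, det = -98*m - 441.
This vanishes exactly when m = -9/2.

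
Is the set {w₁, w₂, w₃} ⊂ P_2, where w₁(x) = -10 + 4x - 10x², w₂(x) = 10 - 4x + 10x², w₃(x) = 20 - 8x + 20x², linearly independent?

linearly dependent

Write each element as a coordinate vector in ℝ³ using {1, x, x²}.
Row-reduce the matrix whose columns are w₁, w₂, w₃.
The reduction yields 1 nonzero row, so the rank is 1.
Since rank 1 < 3, the set is linearly dependent.
Indeed w₁ + w₂ = 0.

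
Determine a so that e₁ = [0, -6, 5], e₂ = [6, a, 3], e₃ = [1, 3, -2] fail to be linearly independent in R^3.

a = 0

Place the vectors as rows of a 3×3 matrix; dependence ⇔ determinant zero.
Expanding, det = -5*a.
This vanishes exactly when a = 0.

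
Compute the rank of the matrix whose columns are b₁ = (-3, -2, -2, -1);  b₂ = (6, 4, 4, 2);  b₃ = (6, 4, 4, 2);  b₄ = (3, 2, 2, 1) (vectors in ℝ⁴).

rank 1

Put the 4×4 matrix [b₁|b₂|b₃|b₄] into echelon form.
Exactly 1 pivot survives; hence the rank is 1.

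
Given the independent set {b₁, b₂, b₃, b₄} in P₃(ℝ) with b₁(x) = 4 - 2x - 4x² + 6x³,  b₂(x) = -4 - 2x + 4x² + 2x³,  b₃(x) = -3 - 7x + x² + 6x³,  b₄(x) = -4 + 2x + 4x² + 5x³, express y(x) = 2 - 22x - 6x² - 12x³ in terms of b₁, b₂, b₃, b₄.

y = -b₁ + b₂ + 2b₃ - 4b₄

Work in coordinates with respect to the standard basis {1, x, …, x³}.
Since b₁, b₂, b₃, b₄ are independent, the coefficients expressing y are uniquely determined by a linear system.
The system has the unique solution (a₁, …, a₄) = (-1, 1, 2, -4).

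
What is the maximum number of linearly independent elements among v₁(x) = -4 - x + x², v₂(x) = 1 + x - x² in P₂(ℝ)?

Pass to coordinate vectors with respect to the basis {1, x, x²}.
Put the 3×2 matrix [v₁|v₂] into echelon form.
There are 2 pivot columns, so rank = 2.

2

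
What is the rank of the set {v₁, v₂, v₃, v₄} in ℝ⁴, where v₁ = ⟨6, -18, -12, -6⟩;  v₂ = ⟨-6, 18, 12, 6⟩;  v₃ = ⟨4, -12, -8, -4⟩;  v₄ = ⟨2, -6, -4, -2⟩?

Apply Gaussian elimination to the matrix whose rows are v₁, v₂, v₃, v₄.
Reduction leaves 1 leading entry, giving rank 1.

rank 1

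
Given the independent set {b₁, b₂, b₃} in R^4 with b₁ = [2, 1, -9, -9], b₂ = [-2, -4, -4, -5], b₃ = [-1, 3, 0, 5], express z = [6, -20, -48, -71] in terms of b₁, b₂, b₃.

Since b₁, b₂, b₃ are independent, the coefficients expressing z are uniquely determined by a linear system.
Back-substitution yields (α₁, α₂, α₃) = (4, 3, -4).

z = 4b₁ + 3b₂ - 4b₃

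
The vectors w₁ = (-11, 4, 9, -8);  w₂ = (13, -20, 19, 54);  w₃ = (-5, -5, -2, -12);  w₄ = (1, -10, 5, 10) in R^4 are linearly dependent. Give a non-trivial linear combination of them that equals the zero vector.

Set up α₁w₁ + … + α₄w₄ = 0 and solve the homogeneous system.
One solution (up to scaling) is (0, 1, 2, -3).

w₂ + 2w₃ - 3w₄ = 0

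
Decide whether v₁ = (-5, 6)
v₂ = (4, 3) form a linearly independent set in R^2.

Form the 2×2 matrix with these as columns; its determinant is -39.
A nonzero determinant means the columns are linearly independent.

linearly independent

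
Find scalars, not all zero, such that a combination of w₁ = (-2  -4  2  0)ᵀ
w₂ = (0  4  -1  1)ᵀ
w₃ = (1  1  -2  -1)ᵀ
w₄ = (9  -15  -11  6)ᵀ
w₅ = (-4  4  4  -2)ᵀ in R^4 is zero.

Row-reduce the matrix with w₁, w₂, w₃, w₄, w₅ as columns; the null space gives the coefficients.
One solution (up to scaling) is (2, 1, 1, -1, -3).

2w₁ + w₂ + w₃ - w₄ - 3w₅ = 0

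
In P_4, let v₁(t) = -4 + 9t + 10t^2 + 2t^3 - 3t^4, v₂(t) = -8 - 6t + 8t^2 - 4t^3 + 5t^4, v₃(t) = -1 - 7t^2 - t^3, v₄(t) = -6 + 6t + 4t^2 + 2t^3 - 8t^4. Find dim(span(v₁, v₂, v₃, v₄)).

Use coordinates relative to {1, t, …, t^4}.
Form the matrix with v₁, v₂, v₃, v₄ as columns and reduce.
Reduction leaves 4 leading entries, giving rank 4.

4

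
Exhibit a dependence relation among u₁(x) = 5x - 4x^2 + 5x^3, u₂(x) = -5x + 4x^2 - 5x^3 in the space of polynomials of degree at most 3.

u₁ + u₂ = 0

Pass to coordinate vectors relative to the basis {1, x, …, x^3}.
Row-reduce the matrix with u₁, u₂ as columns; the null space gives the coefficients.
The free variable yields coefficients (1, 1) (any nonzero multiple also works).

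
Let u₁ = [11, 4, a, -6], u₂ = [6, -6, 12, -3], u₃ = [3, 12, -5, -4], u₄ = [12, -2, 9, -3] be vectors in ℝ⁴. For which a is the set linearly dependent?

Dependence holds iff the 4×4 matrix [u₁ u₂ u₃ u₄] is singular.
The determinant works out to 420*a - 3240.
This vanishes exactly when a = 54/7.

a = 54/7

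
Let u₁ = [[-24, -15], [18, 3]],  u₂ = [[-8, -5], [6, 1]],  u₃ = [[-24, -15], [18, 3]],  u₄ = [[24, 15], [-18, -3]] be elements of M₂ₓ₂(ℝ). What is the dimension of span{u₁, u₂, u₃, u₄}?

1

Represent each element by its coordinate vector in ℝ⁴.
Form the matrix with u₁, u₂, u₃, u₄ as columns and reduce.
There is 1 pivot column, so rank = 1.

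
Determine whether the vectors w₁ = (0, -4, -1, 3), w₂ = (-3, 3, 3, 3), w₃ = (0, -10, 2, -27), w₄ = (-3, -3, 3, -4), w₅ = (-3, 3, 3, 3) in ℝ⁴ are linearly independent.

linearly dependent

There are 5 vectors in a 4-dimensional space, so they cannot be linearly independent.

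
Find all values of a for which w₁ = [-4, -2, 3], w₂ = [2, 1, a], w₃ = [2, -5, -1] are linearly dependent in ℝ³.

Place the vectors as rows of a 3×3 matrix; dependence ⇔ determinant zero.
Expanding, det = -24*a - 36.
Solving -24*a - 36 = 0 yields a = -3/2.

a = -3/2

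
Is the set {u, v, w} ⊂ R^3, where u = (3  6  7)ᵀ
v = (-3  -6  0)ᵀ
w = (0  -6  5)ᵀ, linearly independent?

Row-reduce the matrix whose columns are u, v, w.
The reduction yields 3 nonzero rows, so the rank is 3.
Since rank = 3 (the number of vectors), the set is linearly independent.

linearly independent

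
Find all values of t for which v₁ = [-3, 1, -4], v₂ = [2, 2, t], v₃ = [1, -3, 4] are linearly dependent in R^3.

The set is linearly dependent precisely when det[v₁; v₂; v₃] = 0.
Expanding, det = -8*t.
Setting this to zero gives t = 0.

t = 0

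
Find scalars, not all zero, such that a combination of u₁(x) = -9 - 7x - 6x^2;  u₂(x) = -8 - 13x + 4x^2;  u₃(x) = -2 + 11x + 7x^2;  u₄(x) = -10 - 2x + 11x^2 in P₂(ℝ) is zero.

u₂ + u₃ - u₄ = 0

Write each element as a vector in ℝ³ using {1, x, x^2}.
Set up α₁u₁ + … + α₄u₄ = 0 and solve the homogeneous system.
A generator of the null space is (0, 1, 1, -1).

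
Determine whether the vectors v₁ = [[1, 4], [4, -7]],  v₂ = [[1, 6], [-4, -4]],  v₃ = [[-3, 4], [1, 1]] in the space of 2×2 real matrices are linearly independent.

Write each element as a coordinate vector in ℝ⁴ using {E₁₁, E₁₂, E₂₁, E₂₂}.
Row-reduce the matrix whose columns are v₁, v₂, v₃.
The reduction yields 3 nonzero rows, so the rank is 3.
Since rank = 3 (the number of vectors), the set is linearly independent.

linearly independent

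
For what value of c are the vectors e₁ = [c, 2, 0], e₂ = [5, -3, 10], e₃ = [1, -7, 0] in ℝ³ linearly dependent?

c = -2/7

Dependence holds iff the 3×3 matrix [e₁ e₂ e₃] is singular.
Cofactor expansion gives det = 70*c + 20.
This vanishes exactly when c = -2/7.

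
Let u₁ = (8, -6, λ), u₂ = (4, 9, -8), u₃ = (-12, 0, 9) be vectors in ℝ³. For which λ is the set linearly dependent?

Place the vectors as rows of a 3×3 matrix; dependence ⇔ determinant zero.
Cofactor expansion gives det = 108*λ + 288.
This vanishes exactly when λ = -8/3.

λ = -8/3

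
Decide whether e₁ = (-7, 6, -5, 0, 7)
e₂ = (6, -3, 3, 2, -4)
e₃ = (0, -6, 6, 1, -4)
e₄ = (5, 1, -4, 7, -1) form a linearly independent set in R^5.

Row-reduce the matrix whose columns are e₁, e₂, e₃, e₄.
The reduction yields 4 nonzero rows, so the rank is 4.
Since rank = 4 (the number of vectors), the set is linearly independent.

linearly independent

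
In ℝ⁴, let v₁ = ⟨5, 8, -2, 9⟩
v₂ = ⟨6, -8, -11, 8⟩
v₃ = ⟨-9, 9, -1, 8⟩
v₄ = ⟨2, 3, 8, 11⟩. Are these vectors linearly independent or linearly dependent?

linearly independent

The matrix [v₁|v₂|v₃|v₄] has determinant 26520.
A nonzero determinant means the columns are linearly independent.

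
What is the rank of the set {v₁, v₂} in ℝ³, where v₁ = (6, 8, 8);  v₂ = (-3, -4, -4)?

Form the matrix with v₁, v₂ as columns and reduce.
The echelon form has 1 nonzero row, so the rank is 1.

rank 1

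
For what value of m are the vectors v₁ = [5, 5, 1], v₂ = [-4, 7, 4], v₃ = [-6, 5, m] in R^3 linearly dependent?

Place the vectors as rows of a 3×3 matrix; dependence ⇔ determinant zero.
Cofactor expansion gives det = 55*m - 198.
Setting this to zero gives m = 18/5.

m = 18/5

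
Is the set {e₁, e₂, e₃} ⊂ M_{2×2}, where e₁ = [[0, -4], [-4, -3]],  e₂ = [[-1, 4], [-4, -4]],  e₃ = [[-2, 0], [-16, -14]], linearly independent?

Take coordinates with respect to the standard basis {E₁₁, E₁₂, E₂₁, E₂₂}.
Place the vectors as rows of a 3×4 matrix and reduce to echelon form.
The reduction yields 2 nonzero rows, so the rank is 2.
Since rank 2 < 3, the set is linearly dependent.
Indeed 2e₁ + 2e₂ - e₃ = 0.

linearly dependent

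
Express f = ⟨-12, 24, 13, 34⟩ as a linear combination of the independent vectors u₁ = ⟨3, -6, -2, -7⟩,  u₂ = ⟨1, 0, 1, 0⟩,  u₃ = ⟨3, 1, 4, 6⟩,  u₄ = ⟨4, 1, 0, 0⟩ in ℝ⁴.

Write f = a₁u₁ + … + a₄u₄ and equate components.
Row-reducing the augmented matrix gives the unique coefficients (a₁, …, a₄) = (-4, 1, 1, -1).

f = -4u₁ + u₂ + u₃ - u₄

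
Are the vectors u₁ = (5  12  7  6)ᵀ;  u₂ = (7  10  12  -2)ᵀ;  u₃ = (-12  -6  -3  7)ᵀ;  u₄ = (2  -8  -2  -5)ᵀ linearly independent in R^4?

linearly independent

Row-reduce the matrix whose columns are u₁, u₂, u₃, u₄.
The reduction yields 4 nonzero rows, so the rank is 4.
Since rank = 4 (the number of vectors), the set is linearly independent.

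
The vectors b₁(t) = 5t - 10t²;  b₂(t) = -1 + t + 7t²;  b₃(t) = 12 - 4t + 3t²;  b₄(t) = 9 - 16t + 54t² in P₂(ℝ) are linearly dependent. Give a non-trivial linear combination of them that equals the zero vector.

3b₁ - 3b₂ - b₃ + b₄ = 0

Take coordinates with respect to {1, t, t²}.
Solve the homogeneous system with b₁, b₂, b₃, b₄ as columns by row-reducing the coefficient matrix.
One solution (up to scaling) is (3, -3, -1, 1).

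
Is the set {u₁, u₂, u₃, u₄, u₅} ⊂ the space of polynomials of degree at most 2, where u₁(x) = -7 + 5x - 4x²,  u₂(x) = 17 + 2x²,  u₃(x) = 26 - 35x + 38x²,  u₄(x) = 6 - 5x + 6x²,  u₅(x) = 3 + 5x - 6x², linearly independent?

linearly dependent

Write each element as a coordinate vector in ℝ³ using {1, x, x²}.
There are 5 vectors in a 3-dimensional space, so they cannot be linearly independent.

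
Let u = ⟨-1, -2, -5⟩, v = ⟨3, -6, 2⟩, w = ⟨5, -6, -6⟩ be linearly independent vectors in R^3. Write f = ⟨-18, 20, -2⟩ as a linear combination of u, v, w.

f = 2u - 2v - 2w

Since u, v, w are independent, the coefficients expressing f are uniquely determined by a linear system.
Back-substitution yields (c₁, c₂, c₃) = (2, -2, -2).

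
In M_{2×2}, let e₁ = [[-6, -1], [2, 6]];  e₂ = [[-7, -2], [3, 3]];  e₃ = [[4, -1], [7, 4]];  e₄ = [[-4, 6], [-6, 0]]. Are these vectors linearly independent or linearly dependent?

Take coordinates with respect to the standard basis {E₁₁, E₁₂, E₂₁, E₂₂}.
Place the vectors as rows of a 4×4 matrix and reduce to echelon form.
The reduction yields 4 nonzero rows, so the rank is 4.
Since rank = 4 (the number of vectors), the set is linearly independent.

linearly independent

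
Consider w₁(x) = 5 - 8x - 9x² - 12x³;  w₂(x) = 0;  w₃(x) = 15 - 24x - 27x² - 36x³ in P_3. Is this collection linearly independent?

Write each element as a coordinate vector in ℝ⁴ using {1, x, …, x³}.
One of the vectors is the zero vector, so the set is linearly dependent.

linearly dependent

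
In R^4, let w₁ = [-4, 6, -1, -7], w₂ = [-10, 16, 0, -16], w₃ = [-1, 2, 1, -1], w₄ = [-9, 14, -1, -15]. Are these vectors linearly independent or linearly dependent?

Place the vectors as rows of a 4×4 matrix and reduce to echelon form.
The reduction yields 2 nonzero rows, so the rank is 2.
Since rank 2 < 4, the set is linearly dependent.

linearly dependent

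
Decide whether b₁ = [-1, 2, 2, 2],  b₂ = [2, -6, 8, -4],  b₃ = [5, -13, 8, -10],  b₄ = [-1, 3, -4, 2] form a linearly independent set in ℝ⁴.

linearly dependent

One vector is a scalar multiple of another, so the set is dependent.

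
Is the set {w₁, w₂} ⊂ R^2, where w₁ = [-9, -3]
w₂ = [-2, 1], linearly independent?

linearly independent

Row-reduce the matrix whose columns are w₁, w₂.
The reduction yields 2 nonzero rows, so the rank is 2.
Since rank = 2 (the number of vectors), the set is linearly independent.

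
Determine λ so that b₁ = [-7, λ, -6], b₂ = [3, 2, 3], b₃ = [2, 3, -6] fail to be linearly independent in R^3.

λ = -39/8

The set is linearly dependent precisely when det[b₁; b₂; b₃] = 0.
The determinant works out to 24*λ + 117.
Setting this to zero gives λ = -39/8.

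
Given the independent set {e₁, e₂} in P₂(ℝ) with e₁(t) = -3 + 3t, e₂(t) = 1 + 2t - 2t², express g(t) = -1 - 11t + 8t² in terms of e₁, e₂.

g = -e₁ - 4e₂

Take coordinate vectors relative to {1, t, t²}.
Since e₁, e₂ are independent, the coefficients expressing g are uniquely determined by a linear system.
The system has the unique solution (c₁, c₂) = (-1, -4).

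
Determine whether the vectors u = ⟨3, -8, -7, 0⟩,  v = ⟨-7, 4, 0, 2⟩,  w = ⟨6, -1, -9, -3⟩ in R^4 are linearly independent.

linearly independent

Row-reduce the matrix whose columns are u, v, w.
The reduction yields 3 nonzero rows, so the rank is 3.
Since rank = 3 (the number of vectors), the set is linearly independent.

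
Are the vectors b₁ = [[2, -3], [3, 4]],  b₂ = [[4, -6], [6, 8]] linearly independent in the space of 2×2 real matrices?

Take coordinates with respect to the standard basis {E₁₁, E₁₂, E₂₁, E₂₂}.
Row-reduce the matrix whose columns are b₁, b₂.
The reduction yields 1 nonzero row, so the rank is 1.
Since rank 1 < 2, the set is linearly dependent.
Indeed 2b₁ - b₂ = 0.

linearly dependent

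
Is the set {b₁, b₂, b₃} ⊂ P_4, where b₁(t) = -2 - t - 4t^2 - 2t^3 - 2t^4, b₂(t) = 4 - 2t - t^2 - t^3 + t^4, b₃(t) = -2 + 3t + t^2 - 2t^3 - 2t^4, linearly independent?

linearly independent

Write each element as a coordinate vector in ℝ⁵ using {1, t, …, t^4}.
Place the vectors as rows of a 3×5 matrix and reduce to echelon form.
The reduction yields 3 nonzero rows, so the rank is 3.
Since rank = 3 (the number of vectors), the set is linearly independent.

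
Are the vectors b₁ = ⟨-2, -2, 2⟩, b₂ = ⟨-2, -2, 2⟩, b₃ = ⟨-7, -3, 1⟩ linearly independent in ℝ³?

Two of the vectors are equal, giving an immediate dependence.

linearly dependent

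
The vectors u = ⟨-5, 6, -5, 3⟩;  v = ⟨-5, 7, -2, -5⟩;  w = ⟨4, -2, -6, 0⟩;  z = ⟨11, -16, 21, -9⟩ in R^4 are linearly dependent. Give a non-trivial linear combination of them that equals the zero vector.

3u + w + z = 0

Row-reduce the matrix with u, v, w, z as columns; the null space gives the coefficients.
A generator of the null space is (3, 0, 1, 1).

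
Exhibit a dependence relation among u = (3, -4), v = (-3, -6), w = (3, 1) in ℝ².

u - v - 2w = 0

Set up α₁u + … + α₃w = 0 and solve the homogeneous system.
A generator of the null space is (1, -1, -2).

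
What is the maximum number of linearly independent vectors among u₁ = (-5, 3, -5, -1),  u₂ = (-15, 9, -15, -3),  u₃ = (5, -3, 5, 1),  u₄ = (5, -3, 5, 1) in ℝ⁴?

Form the matrix with u₁, u₂, u₃, u₄ as columns and reduce.
Reduction leaves 1 leading entry, giving rank 1.

1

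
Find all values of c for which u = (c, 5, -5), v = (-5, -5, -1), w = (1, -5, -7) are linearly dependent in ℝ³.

c = 11

Place the vectors as rows of a 3×3 matrix; dependence ⇔ determinant zero.
The determinant works out to 30*c - 330.
Solving 30*c - 330 = 0 yields c = 11.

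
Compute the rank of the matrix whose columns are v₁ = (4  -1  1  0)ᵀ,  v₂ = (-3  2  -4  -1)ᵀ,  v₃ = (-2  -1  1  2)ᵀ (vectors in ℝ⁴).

Apply Gaussian elimination to the matrix whose rows are v₁, v₂, v₃.
The echelon form has 3 nonzero rows, so the rank is 3.

3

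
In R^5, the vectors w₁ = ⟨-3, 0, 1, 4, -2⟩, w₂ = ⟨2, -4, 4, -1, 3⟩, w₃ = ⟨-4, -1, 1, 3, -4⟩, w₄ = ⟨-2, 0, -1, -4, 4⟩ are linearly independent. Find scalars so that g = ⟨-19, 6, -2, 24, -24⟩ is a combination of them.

Write g = c₁w₁ + … + c₄w₄ and equate components.
Back-substitution yields (c₁, …, c₄) = (3, -2, 2, -1).

g = 3w₁ - 2w₂ + 2w₃ - w₄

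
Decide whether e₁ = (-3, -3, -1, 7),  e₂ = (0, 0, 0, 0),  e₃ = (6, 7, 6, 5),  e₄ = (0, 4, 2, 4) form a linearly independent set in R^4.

linearly dependent

One of the vectors is the zero vector, so the set is linearly dependent.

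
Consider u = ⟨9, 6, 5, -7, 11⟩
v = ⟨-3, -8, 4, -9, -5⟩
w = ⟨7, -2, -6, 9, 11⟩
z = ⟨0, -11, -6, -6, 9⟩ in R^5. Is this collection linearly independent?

Row-reduce the matrix whose columns are u, v, w, z.
The reduction yields 4 nonzero rows, so the rank is 4.
Since rank = 4 (the number of vectors), the set is linearly independent.

linearly independent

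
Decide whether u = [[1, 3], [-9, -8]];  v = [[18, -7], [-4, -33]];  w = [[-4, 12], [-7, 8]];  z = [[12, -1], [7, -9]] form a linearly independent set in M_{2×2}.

Take coordinates with respect to the standard basis {E₁₁, E₁₂, E₂₁, E₂₂}.
Row-reduce the matrix whose columns are u, v, w, z.
The reduction yields 3 nonzero rows, so the rank is 3.
Since rank 3 < 4, the set is linearly dependent.
Indeed 2u - v - w + z = 0.

linearly dependent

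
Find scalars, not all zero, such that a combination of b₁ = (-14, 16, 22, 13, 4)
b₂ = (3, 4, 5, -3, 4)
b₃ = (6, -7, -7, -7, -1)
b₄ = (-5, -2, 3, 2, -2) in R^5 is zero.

b₁ - b₂ + 2b₃ - b₄ = 0

Write the vectors as columns of a matrix and find a nonzero vector in its null space.
One solution (up to scaling) is (1, -1, 2, -1).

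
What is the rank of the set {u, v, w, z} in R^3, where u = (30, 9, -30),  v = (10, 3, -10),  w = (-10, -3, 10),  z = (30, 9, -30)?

rank 1

Apply Gaussian elimination to the matrix whose rows are u, v, w, z.
Reduction leaves 1 leading entry, giving rank 1.
(With 4 elements in a 3-dimensional space the rank is at most 3.)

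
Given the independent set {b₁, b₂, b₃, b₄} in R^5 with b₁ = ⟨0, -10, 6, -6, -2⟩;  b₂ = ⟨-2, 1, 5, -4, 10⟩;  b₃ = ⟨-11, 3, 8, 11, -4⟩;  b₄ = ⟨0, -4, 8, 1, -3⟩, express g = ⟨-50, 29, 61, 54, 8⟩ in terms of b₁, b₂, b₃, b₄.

Solve the system with b₁, b₂, b₃, b₄ as columns and g as the right-hand side.
The system has the unique solution (a₁, …, a₄) = (-3, 3, 4, 4).

g = -3b₁ + 3b₂ + 4b₃ + 4b₄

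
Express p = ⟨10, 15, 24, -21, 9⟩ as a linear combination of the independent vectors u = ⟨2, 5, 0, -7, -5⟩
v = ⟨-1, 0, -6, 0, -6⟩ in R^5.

p = 3u - 4v

Solve the system with u, v as columns and p as the right-hand side.
Back-substitution yields (a₁, a₂) = (3, -4).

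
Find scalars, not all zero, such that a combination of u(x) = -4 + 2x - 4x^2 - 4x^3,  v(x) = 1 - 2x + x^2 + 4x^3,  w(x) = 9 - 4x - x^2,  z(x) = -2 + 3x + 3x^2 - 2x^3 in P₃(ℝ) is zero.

Take coordinates with respect to {1, x, …, x^3}.
Set up α₁u + … + α₄z = 0 and solve the homogeneous system.
One solution (up to scaling) is (2, 3, 1, 2).

2u + 3v + w + 2z = 0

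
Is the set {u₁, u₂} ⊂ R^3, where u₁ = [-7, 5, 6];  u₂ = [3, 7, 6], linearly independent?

linearly independent

Place the vectors as rows of a 2×3 matrix and reduce to echelon form.
The reduction yields 2 nonzero rows, so the rank is 2.
Since rank = 2 (the number of vectors), the set is linearly independent.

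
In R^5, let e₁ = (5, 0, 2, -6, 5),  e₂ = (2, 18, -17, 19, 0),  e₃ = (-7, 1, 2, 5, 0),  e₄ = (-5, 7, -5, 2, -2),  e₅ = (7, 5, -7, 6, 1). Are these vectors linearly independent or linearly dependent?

linearly dependent

Row-reduce the matrix whose columns are e₁, e₂, e₃, e₄, e₅.
The reduction yields 4 nonzero rows, so the rank is 4.
Since rank 4 < 5, the set is linearly dependent.
Indeed e₂ - e₃ - e₄ - 2e₅ = 0.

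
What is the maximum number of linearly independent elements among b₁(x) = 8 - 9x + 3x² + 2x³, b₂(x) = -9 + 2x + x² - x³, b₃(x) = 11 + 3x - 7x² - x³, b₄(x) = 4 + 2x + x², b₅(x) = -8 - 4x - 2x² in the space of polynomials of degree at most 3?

Represent each element by its coordinate vector in ℝ⁴.
Put the 4×5 matrix [b₁|b₂|b₃|b₄|b₅] into echelon form.
Exactly 4 pivots survive; hence the rank is 4.
(With 5 elements in a 4-dimensional space the rank is at most 4.)

4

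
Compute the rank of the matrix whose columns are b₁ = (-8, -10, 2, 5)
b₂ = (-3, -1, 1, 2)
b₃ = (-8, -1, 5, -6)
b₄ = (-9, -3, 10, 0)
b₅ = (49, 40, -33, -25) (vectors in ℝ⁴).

4

Form the matrix with b₁, b₂, b₃, b₄, b₅ as columns and reduce.
Exactly 4 pivots survive; hence the rank is 4.
(With 5 elements in a 4-dimensional space the rank is at most 4.)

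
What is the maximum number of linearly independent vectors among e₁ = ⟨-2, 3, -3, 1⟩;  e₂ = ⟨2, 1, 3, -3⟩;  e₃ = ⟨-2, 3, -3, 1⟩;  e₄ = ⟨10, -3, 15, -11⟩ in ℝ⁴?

2

Apply Gaussian elimination to the matrix whose rows are e₁, e₂, e₃, e₄.
There are 2 pivot columns, so rank = 2.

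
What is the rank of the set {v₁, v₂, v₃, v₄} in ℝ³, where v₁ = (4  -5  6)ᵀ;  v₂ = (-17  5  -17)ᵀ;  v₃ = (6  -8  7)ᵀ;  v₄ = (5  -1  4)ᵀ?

rank 3

Row-reduce the 4×3 matrix with these as rows.
There are 3 pivot columns, so rank = 3.
(With 4 elements in a 3-dimensional space the rank is at most 3.)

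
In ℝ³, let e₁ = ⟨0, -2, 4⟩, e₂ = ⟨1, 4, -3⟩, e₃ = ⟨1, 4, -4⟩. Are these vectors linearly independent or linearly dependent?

linearly independent

Row-reduce the matrix whose columns are e₁, e₂, e₃.
The reduction yields 3 nonzero rows, so the rank is 3.
Since rank = 3 (the number of vectors), the set is linearly independent.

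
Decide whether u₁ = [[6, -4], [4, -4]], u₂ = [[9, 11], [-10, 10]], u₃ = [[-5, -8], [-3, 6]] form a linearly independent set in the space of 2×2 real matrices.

linearly independent

Take coordinates with respect to the standard basis {E₁₁, E₁₂, E₂₁, E₂₂}.
Place the vectors as rows of a 3×4 matrix and reduce to echelon form.
The reduction yields 3 nonzero rows, so the rank is 3.
Since rank = 3 (the number of vectors), the set is linearly independent.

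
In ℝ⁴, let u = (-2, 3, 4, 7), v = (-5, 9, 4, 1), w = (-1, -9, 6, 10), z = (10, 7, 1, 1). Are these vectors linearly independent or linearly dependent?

Row-reduce the matrix whose columns are u, v, w, z.
The reduction yields 4 nonzero rows, so the rank is 4.
Since rank = 4 (the number of vectors), the set is linearly independent.

linearly independent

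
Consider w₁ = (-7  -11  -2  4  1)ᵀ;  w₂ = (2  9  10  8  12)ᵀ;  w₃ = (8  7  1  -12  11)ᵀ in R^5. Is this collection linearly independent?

linearly independent

Row-reduce the matrix whose columns are w₁, w₂, w₃.
The reduction yields 3 nonzero rows, so the rank is 3.
Since rank = 3 (the number of vectors), the set is linearly independent.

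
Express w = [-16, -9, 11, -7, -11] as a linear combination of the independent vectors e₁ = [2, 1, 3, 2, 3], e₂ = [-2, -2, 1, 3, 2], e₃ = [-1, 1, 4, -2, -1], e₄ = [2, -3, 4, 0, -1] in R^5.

Since e₁, e₂, e₃, e₄ are independent, the coefficients expressing w are uniquely determined by a linear system.
Back-substitution yields (α₁, …, α₄) = (-4, 3, 4, 1).

w = -4e₁ + 3e₂ + 4e₃ + e₄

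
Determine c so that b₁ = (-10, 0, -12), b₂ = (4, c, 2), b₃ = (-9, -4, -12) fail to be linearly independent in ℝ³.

Dependence holds iff the 3×3 matrix [b₁ b₂ b₃] is singular.
The determinant works out to 12*c + 112.
This vanishes exactly when c = -28/3.

c = -28/3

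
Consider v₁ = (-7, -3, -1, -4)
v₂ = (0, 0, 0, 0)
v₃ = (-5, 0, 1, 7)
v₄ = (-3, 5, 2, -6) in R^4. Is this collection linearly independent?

One of the vectors is the zero vector, so the set is linearly dependent.

linearly dependent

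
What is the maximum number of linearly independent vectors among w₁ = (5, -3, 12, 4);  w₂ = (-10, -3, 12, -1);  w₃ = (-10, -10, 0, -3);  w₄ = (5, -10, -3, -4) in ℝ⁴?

Form the matrix with w₁, w₂, w₃, w₄ as columns and reduce.
The echelon form has 4 nonzero rows, so the rank is 4.

4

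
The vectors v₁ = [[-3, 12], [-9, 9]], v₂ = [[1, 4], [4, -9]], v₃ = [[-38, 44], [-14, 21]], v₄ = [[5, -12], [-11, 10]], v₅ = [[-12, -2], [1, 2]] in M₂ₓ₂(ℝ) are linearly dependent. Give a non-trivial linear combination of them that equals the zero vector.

Take coordinates with respect to {E₁₁, E₁₂, E₂₁, E₂₂}.
Set up α₁v₁ + … + α₅v₅ = 0 and solve the homogeneous system.
A generator of the null space is (3, 0, -1, -1, 2).

3v₁ - v₃ - v₄ + 2v₅ = 0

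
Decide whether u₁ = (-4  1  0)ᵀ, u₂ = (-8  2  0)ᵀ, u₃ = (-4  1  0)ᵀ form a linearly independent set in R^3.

Two of the vectors are equal, giving an immediate dependence.

linearly dependent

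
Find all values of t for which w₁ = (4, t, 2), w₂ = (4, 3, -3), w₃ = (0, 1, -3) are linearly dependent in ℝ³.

t = 4/3

The vectors are dependent exactly when the determinant of the matrix with rows w₁, w₂, w₃ vanishes.
Cofactor expansion gives det = 12*t - 16.
This vanishes exactly when t = 4/3.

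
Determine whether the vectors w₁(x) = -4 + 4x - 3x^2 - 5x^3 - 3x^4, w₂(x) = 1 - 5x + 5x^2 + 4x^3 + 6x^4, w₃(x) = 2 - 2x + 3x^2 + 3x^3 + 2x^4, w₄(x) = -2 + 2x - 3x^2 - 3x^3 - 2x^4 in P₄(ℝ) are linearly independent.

linearly dependent

Write each element as a coordinate vector in ℝ⁵ using {1, x, …, x^4}.
Row-reduce the matrix whose columns are w₁, w₂, w₃, w₄.
The reduction yields 3 nonzero rows, so the rank is 3.
Since rank 3 < 4, the set is linearly dependent.
Indeed w₃ + w₄ = 0.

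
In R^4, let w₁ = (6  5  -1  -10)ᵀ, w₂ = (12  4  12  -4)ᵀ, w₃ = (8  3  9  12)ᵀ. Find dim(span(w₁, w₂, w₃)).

Row-reduce the 3×4 matrix with these as rows.
Reduction leaves 3 leading entries, giving rank 3.

dim = 3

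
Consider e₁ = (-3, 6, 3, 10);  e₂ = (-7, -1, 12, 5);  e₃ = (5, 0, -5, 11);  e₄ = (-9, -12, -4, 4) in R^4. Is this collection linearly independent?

linearly independent

The matrix [e₁|e₂|e₃|e₄] has determinant 17585.
A nonzero determinant means the columns are linearly independent.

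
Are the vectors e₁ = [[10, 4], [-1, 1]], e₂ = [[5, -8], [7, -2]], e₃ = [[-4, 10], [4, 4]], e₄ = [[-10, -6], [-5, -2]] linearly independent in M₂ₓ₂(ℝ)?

Take coordinates with respect to the standard basis {E₁₁, E₁₂, E₂₁, E₂₂}.
Form the 4×4 matrix with these as columns; its determinant is -510.
A nonzero determinant means the columns are linearly independent.

linearly independent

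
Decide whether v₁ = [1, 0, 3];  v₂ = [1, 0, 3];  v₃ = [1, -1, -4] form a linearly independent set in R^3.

linearly dependent

Two of the vectors are equal, giving an immediate dependence.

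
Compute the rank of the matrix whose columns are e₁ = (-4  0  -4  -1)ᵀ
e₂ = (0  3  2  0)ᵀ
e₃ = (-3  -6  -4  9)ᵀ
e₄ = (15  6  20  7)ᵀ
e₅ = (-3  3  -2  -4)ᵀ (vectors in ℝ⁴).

rank 3

Apply Gaussian elimination to the matrix whose rows are e₁, e₂, e₃, e₄, e₅.
Reduction leaves 3 leading entries, giving rank 3.
(With 5 elements in a 4-dimensional space the rank is at most 4.)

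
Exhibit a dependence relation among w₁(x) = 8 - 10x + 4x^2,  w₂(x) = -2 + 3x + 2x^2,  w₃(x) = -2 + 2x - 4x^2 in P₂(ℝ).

w₁ + 2w₂ + 2w₃ = 0

Take coordinates with respect to {1, x, x^2}.
Write the vectors as columns of a matrix and find a nonzero vector in its null space.
One solution (up to scaling) is (1, 2, 2).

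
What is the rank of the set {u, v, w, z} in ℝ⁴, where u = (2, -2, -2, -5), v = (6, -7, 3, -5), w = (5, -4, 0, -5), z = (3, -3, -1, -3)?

Apply Gaussian elimination to the matrix whose rows are u, v, w, z.
Reduction leaves 4 leading entries, giving rank 4.

rank 4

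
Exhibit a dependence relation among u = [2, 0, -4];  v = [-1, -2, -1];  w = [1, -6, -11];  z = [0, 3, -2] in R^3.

Row-reduce the matrix with u, v, w, z as columns; the null space gives the coefficients.
The free variable yields coefficients (2, 3, -1, 0) (any nonzero multiple also works).

2u + 3v - w = 0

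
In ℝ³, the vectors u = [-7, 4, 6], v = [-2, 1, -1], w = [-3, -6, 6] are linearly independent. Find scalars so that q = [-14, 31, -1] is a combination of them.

Since u, v, w are independent, the coefficients expressing q are uniquely determined by a linear system.
Row-reducing the augmented matrix gives the unique coefficients (c₁, c₂, c₃) = (3, 1, -3).

q = 3u + v - 3w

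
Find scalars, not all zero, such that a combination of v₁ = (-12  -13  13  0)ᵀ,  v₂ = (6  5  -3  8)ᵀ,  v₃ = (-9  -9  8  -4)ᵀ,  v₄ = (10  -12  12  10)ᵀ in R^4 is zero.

v₁ - v₂ - 2v₃ = 0

Solve the homogeneous system with v₁, v₂, v₃, v₄ as columns by row-reducing the coefficient matrix.
The free variable yields coefficients (1, -1, -2, 0) (any nonzero multiple also works).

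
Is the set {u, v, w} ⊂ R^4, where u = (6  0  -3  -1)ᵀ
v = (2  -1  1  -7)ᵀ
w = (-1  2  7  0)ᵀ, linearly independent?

linearly independent

Place the vectors as rows of a 3×4 matrix and reduce to echelon form.
The reduction yields 3 nonzero rows, so the rank is 3.
Since rank = 3 (the number of vectors), the set is linearly independent.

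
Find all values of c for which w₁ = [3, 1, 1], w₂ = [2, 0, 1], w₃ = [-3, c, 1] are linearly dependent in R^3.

Place the vectors as rows of a 3×3 matrix; dependence ⇔ determinant zero.
Expanding, det = -c - 5.
This vanishes exactly when c = -5.

c = -5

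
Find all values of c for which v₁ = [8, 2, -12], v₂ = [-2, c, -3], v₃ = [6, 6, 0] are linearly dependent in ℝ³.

The vectors are dependent exactly when the determinant of the matrix with rows v₁, v₂, v₃ vanishes.
Cofactor expansion gives det = 72*c + 252.
Setting this to zero gives c = -7/2.

c = -7/2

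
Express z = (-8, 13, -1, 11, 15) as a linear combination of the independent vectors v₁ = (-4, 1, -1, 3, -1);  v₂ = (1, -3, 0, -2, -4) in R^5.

Solve the system with v₁, v₂ as columns and z as the right-hand side.
Back-substitution yields (c₁, c₂) = (1, -4).

z = v₁ - 4v₂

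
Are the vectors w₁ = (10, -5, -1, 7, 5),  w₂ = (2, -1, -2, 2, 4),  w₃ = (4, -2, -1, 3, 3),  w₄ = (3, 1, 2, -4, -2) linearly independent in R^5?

Row-reduce the matrix whose columns are w₁, w₂, w₃, w₄.
The reduction yields 3 nonzero rows, so the rank is 3.
Since rank 3 < 4, the set is linearly dependent.

linearly dependent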